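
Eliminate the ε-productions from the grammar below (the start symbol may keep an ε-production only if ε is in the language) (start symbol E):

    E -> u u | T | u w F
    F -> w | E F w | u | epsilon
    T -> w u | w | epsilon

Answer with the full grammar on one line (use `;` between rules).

E -> u u | T | u w F | u w | epsilon; F -> w | E F w | E w | F w | u; T -> w u | w

Nullable nonterminals: {E, F, T}.
ε ∈ L(G) since E is nullable, so keep E → ε.
Add the nullable-subset variants: E → u w F gives u w F | u w. F → E F w gives E F w | E w | F w.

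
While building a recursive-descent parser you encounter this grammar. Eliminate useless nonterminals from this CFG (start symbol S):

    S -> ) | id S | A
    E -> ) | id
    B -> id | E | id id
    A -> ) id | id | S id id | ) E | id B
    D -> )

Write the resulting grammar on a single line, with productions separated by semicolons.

Generating nonterminals: {A, B, D, E, S}.
Reachable from S after that: {A, B, E, S}.
Removed useless symbols: {D} and every production mentioning them.

S -> ) | id S | A; E -> ) | id; B -> id | E | id id; A -> ) id | id | S id id | ) E | id B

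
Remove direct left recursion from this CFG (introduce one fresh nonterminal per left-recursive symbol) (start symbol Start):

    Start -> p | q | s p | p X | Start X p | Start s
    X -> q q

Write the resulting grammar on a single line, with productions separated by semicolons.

Left recursion appears on Start.
For Start: α = {X p, s}, β = {p, q, s p, p X}. Rewrite as Start → β Start1 and Start1 → α Start1 | ε.

Start -> p Start1 | q Start1 | s p Start1 | p X Start1; X -> q q; Start1 -> X p Start1 | s Start1 | ε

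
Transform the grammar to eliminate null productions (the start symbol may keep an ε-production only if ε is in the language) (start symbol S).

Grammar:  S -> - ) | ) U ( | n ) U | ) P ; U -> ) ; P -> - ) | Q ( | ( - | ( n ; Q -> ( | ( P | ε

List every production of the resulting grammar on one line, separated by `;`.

The nullable symbols are {Q}.
ε ∉ L(G), so no ε-production is kept.
Add the nullable-subset variants: P → Q ( gives Q ( | (.

S -> - ) | ) U ( | n ) U | ) P; U -> ); P -> - ) | Q ( | ( | ( - | ( n; Q -> ( | ( P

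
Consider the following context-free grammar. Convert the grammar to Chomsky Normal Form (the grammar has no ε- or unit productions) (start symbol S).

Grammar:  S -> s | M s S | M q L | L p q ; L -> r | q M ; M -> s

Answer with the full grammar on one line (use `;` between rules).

Introduce a nonterminal for each terminal appearing in a rule of length ≥ 2: X1 → s, X2 → q, X3 → p.
Binarize each right-hand side of length ≥ 3 by chaining fresh nonterminals (Y1, Y2, …): affected rules were S → M X1 S; S → M X2 L; S → L X3 X2.

S -> s | M Y1 | M Y2 | L Y3; L -> r | X2 M; M -> s; X1 -> s; X2 -> q; X3 -> p; Y1 -> X1 S; Y2 -> X2 L; Y3 -> X3 X2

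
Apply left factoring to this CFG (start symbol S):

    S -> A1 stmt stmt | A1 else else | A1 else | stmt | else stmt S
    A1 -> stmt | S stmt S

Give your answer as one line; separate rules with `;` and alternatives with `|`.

S -> stmt | else stmt S | A1 S'; A1 -> stmt | S stmt S; S' -> stmt stmt | else S''; S'' -> else | ε

S has alternatives sharing prefix 'A1': factor to S → A1 S' with S' → stmt stmt | else else | else.
S' has alternatives sharing prefix 'else': factor to S' → else S'' with S'' → else | ε.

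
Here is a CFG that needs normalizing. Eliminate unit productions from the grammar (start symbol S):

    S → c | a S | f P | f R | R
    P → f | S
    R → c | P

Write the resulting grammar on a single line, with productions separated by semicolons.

S → c | a S | f P | f R | f; P → c | a S | f P | f R | f; R → c | a S | f P | f R | f

Unit pairs: P ⇒* {R, S}; R ⇒* {P, S}; S ⇒* {P, R}.
For each unit pair (A, B), copy every non-unit production of B to A, then drop all unit productions.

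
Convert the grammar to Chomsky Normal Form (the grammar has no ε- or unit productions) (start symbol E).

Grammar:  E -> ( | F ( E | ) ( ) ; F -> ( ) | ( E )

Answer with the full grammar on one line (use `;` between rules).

Introduce a nonterminal for each terminal appearing in a rule of length ≥ 2: X1 → (, X2 → ).
Binarize each right-hand side of length ≥ 3 by chaining fresh nonterminals (Y1, Y2, …): affected rules were E → F X1 E; E → X2 X1 X2; F → X1 E X2.

E -> ( | F Y1 | X2 Y2; F -> X1 X2 | X1 Y3; X1 -> (; X2 -> ); Y1 -> X1 E; Y2 -> X1 X2; Y3 -> E X2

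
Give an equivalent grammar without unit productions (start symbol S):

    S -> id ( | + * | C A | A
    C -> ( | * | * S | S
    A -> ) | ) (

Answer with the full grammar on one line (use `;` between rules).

S -> id ( | + * | C A | ) | ) (; C -> ( | * | * S | id ( | + * | C A | ) | ) (; A -> ) | ) (

Unit pairs: C ⇒* {A, S}; S ⇒* {A}.
For each unit pair (A, B), copy every non-unit production of B to A, then drop all unit productions.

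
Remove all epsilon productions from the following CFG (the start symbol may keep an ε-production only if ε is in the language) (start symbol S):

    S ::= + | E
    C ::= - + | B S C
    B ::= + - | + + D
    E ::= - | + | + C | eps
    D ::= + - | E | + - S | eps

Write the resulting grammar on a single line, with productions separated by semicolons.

S ::= + | E | eps; C ::= - + | B S C | B C; B ::= + - | + + D | + +; E ::= - | + | + C; D ::= + - | E | + - S

Nullable nonterminals: {D, E, S}.
ε ∈ L(G) since S is nullable, so keep S → ε.
Add the nullable-subset variants: C → B S C gives B S C | B C. B → + + D gives + + D | + +.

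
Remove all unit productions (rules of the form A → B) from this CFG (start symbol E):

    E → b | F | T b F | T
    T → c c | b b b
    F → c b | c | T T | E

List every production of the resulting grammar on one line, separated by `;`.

E → b | T b F | c b | c | T T | c c | b b b; T → c c | b b b; F → b | T b F | c b | c | T T | c c | b b b

Unit pairs: E ⇒* {F, T}; F ⇒* {E, T}.
For each unit pair (A, B), copy every non-unit production of B to A, then drop all unit productions.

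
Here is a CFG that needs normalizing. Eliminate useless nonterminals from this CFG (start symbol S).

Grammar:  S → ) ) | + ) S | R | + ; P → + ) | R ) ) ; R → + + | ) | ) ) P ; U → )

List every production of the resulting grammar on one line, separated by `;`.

Generating nonterminals: {P, R, S, U}.
Reachable from S after that: {P, R, S}.
Removed useless symbols: {U} and every production mentioning them.

S → ) ) | + ) S | R | +; P → + ) | R ) ); R → + + | ) | ) ) P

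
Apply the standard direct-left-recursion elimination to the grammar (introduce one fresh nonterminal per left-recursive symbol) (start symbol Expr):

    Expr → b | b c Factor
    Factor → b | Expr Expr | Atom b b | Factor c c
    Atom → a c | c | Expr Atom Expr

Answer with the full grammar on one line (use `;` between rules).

Expr → b | b c Factor; Factor → b Factor1 | Expr Expr Factor1 | Atom b b Factor1; Atom → a c | c | Expr Atom Expr; Factor1 → c c Factor1 | ε

Directly left-recursive nonterminal: Factor.
For Factor: α = {c c}, β = {b, Expr Expr, Atom b b}. Rewrite as Factor → β Factor1 and Factor1 → α Factor1 | ε.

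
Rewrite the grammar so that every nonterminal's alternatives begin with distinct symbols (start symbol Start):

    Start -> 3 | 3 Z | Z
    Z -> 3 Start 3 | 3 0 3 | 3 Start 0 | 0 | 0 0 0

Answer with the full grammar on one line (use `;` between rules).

Start has alternatives sharing prefix '3': factor to Start → 3 Start1 with Start1 → ε | Z.
Z has alternatives sharing prefix '3': factor to Z → 3 Z1 with Z1 → Start 3 | 0 3 | Start 0.
Z has alternatives sharing prefix '0': factor to Z → 0 Z2 with Z2 → ε | 0 0.
Z1 has alternatives sharing prefix 'Start': factor to Z1 → Start Z11 with Z11 → 3 | 0.

Start -> Z | 3 Start1; Z -> 3 Z1 | 0 Z2; Start1 -> ε | Z; Z1 -> 0 3 | Start Z11; Z2 -> ε | 0 0; Z11 -> 3 | 0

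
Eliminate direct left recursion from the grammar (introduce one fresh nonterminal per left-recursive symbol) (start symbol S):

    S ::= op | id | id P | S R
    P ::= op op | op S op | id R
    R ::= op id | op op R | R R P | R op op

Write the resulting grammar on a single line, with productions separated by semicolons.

S, R are directly left-recursive.
For S: α = {R}, β = {op, id, id P}. Rewrite as S → β S' and S' → α S' | ε.
For R: α = {R P, op op}, β = {op id, op op R}. Rewrite as R → β R' and R' → α R' | ε.

S ::= op S' | id S' | id P S'; P ::= op op | op S op | id R; R ::= op id R' | op op R R'; S' ::= R S' | eps; R' ::= R P R' | op op R' | eps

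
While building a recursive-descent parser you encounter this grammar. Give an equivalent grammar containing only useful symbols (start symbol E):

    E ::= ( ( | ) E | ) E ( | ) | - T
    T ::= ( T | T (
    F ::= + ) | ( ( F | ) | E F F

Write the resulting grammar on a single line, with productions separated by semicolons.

E ::= ( ( | ) E | ) E ( | )

Generating nonterminals: {E, F}.
Reachable from E after that: {E}.
Removed useless symbols: {F, T} and every production mentioning them.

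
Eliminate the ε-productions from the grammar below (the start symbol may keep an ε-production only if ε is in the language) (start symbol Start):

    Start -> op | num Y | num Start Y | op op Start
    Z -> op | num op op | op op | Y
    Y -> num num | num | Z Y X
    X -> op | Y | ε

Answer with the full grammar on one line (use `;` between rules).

Start -> op | num Y | num Start Y | op op Start; Z -> op | num op op | op op | Y; Y -> num num | num | Z Y X | Z Y; X -> op | Y

The nullable symbols are {X}.
ε ∉ L(G), so no ε-production is kept.
For each production, add variants omitting each subset of nullable occurrences: Y → Z Y X gives Z Y X | Z Y.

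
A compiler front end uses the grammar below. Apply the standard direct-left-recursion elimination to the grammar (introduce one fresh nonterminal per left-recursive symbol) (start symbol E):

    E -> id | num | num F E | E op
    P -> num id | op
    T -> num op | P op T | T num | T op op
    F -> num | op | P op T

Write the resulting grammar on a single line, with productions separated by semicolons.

E -> id E' | num E' | num F E E'; P -> num id | op; T -> num op T' | P op T T'; F -> num | op | P op T; E' -> op E' | ε; T' -> num T' | op op T' | ε

Left recursion appears on E, T.
For E: α = {op}, β = {id, num, num F E}. Rewrite as E → β E' and E' → α E' | ε.
For T: α = {num, op op}, β = {num op, P op T}. Rewrite as T → β T' and T' → α T' | ε.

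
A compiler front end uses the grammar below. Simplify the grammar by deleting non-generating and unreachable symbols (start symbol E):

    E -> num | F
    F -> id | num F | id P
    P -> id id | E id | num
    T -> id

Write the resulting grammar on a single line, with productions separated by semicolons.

E -> num | F; F -> id | num F | id P; P -> id id | E id | num

Generating nonterminals: {E, F, P, T}.
Reachable from E after that: {E, F, P}.
Removed useless symbols: {T} and every production mentioning them.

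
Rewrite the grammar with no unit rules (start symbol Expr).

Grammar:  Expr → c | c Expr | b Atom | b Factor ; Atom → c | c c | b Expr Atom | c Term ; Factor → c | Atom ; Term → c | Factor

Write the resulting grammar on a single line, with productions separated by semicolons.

Expr → c | c Expr | b Atom | b Factor; Atom → c | c c | b Expr Atom | c Term; Factor → c | c c | b Expr Atom | c Term; Term → c | c c | b Expr Atom | c Term

Unit pairs: Factor ⇒* {Atom}; Term ⇒* {Atom, Factor}.
For every A with A ⇒* B via unit rules, add B's non-unit alternatives to A; then delete every rule of the form X → Y.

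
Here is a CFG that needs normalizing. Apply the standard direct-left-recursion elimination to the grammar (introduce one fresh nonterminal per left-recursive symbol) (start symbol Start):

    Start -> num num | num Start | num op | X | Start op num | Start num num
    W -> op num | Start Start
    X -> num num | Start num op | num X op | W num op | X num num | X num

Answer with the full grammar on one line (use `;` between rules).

Start -> num num Start1 | num Start Start1 | num op Start1 | X Start1; W -> op num | Start Start; X -> num num X1 | Start num op X1 | num X op X1 | W num op X1; Start1 -> op num Start1 | num num Start1 | ε; X1 -> num num X1 | num X1 | ε

Left recursion appears on Start, X.
For Start: α = {op num, num num}, β = {num num, num Start, num op, X}. Rewrite as Start → β Start1 and Start1 → α Start1 | ε.
For X: α = {num num, num}, β = {num num, Start num op, num X op, W num op}. Rewrite as X → β X1 and X1 → α X1 | ε.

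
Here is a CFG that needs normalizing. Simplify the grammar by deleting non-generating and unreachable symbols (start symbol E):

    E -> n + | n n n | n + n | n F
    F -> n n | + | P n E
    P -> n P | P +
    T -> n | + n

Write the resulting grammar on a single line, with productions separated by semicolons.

Generating nonterminals: {E, F, T}.
Reachable from E after that: {E, F}.
Removed useless symbols: {P, T} and every production mentioning them.

E -> n + | n n n | n + n | n F; F -> n n | +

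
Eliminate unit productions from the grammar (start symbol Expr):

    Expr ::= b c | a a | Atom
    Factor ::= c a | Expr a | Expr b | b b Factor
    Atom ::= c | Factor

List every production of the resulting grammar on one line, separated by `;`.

Expr ::= c | c a | Expr a | Expr b | b b Factor | b c | a a; Factor ::= c a | Expr a | Expr b | b b Factor; Atom ::= c | c a | Expr a | Expr b | b b Factor

Unit pairs: Atom ⇒* {Factor}; Expr ⇒* {Atom, Factor}.
Replace each nonterminal's rules with the union of the non-unit rules of every nonterminal it unit-derives.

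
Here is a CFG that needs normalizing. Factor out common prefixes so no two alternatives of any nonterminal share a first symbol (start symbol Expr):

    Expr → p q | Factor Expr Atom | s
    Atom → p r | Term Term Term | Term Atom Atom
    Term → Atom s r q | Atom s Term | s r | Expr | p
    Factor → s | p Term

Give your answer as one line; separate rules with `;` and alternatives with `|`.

Expr → p q | Factor Expr Atom | s; Atom → p r | Term Atom1; Term → s r | Expr | p | Atom s Term1; Factor → s | p Term; Atom1 → Term Term | Atom Atom; Term1 → r q | Term

Atom has alternatives sharing prefix 'Term': factor to Atom → Term Atom1 with Atom1 → Term Term | Atom Atom.
Term has alternatives sharing prefix 'Atom s': factor to Term → Atom s Term1 with Term1 → r q | Term.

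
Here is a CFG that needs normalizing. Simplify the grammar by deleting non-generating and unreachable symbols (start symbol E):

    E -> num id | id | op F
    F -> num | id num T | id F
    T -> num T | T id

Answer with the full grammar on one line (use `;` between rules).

E -> num id | id | op F; F -> num | id F

Generating nonterminals: {E, F}.
Reachable from E after that: {E, F}.
Removed useless symbols: {T} and every production mentioning them.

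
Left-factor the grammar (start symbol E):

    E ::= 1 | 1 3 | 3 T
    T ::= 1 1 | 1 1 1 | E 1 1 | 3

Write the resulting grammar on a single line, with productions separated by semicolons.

E has alternatives sharing prefix '1': factor to E → 1 E' with E' → ε | 3.
T has alternatives sharing prefix '1 1': factor to T → 1 1 T' with T' → ε | 1.

E ::= 3 T | 1 E'; T ::= E 1 1 | 3 | 1 1 T'; E' ::= eps | 3; T' ::= eps | 1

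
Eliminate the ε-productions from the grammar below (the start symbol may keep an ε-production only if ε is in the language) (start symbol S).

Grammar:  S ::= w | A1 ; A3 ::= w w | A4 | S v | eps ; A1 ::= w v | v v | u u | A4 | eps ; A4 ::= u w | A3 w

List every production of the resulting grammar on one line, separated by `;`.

The nullable symbols are {A1, A3, S}.
ε ∈ L(G) since S is nullable, so keep S → ε.
Expand every rule over subsets of its nullable positions: A3 → S v gives S v | v. A4 → A3 w gives A3 w | w.

S ::= w | A1 | eps; A3 ::= w w | A4 | S v | v; A1 ::= w v | v v | u u | A4; A4 ::= u w | A3 w | w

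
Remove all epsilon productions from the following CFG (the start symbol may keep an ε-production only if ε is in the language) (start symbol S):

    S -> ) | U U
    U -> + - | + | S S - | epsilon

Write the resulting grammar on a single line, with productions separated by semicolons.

Nullable nonterminals: {S, U}.
ε ∈ L(G) since S is nullable, so keep S → ε.
Expand every rule over subsets of its nullable positions: S → U U gives U U | U. U → S S - gives S S - | S - | -.

S -> ) | U U | U | epsilon; U -> + - | + | S S - | S - | -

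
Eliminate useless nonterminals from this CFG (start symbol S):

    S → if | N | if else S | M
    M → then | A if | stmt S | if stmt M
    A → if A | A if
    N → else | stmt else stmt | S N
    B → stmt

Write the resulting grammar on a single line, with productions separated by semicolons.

Generating nonterminals: {B, M, N, S}.
Reachable from S after that: {M, N, S}.
Removed useless symbols: {A, B} and every production mentioning them.

S → if | N | if else S | M; M → then | stmt S | if stmt M; N → else | stmt else stmt | S N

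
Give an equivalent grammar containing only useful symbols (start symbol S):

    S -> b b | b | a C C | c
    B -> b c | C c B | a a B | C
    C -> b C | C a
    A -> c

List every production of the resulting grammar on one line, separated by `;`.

S -> b b | b | c

Generating nonterminals: {A, B, S}.
Reachable from S after that: {S}.
Removed useless symbols: {A, B, C} and every production mentioning them.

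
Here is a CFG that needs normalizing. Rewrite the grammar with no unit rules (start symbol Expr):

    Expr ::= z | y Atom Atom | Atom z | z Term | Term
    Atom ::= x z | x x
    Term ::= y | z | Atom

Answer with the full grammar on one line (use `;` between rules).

Expr ::= y | z | x z | x x | y Atom Atom | Atom z | z Term; Atom ::= x z | x x; Term ::= y | z | x z | x x

Unit pairs: Expr ⇒* {Atom, Term}; Term ⇒* {Atom}.
Replace each nonterminal's rules with the union of the non-unit rules of every nonterminal it unit-derives.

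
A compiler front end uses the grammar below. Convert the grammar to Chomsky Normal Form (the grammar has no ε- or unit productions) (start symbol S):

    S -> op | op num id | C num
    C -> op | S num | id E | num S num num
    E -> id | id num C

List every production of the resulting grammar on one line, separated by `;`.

Introduce a nonterminal for each terminal appearing in a rule of length ≥ 2: X1 → op, X2 → num, X3 → id.
Binarize each right-hand side of length ≥ 3 by chaining fresh nonterminals (Y1, Y2, …): affected rules were S → X1 X2 X3; C → X2 S X2 X2; E → X3 X2 C.

S -> op | X1 Y1 | C X2; C -> op | S X2 | X3 E | X2 Y2; E -> id | X3 Y4; X1 -> op; X2 -> num; X3 -> id; Y1 -> X2 X3; Y2 -> S Y3; Y3 -> X2 X2; Y4 -> X2 C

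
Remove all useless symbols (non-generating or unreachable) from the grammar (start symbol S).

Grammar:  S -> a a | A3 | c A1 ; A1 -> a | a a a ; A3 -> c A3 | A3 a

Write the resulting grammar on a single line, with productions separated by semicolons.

S -> a a | c A1; A1 -> a | a a a

Generating nonterminals: {A1, S}.
Reachable from S after that: {A1, S}.
Removed useless symbols: {A3} and every production mentioning them.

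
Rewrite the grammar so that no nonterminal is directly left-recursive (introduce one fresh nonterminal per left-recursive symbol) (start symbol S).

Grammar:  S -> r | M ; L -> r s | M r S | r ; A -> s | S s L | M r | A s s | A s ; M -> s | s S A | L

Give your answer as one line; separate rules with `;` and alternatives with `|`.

S -> r | M; L -> r s | M r S | r; A -> s A' | S s L A' | M r A'; M -> s | s S A | L; A' -> s s A' | s A' | ε

Left recursion appears on A.
For A: α = {s s, s}, β = {s, S s L, M r}. Rewrite as A → β A' and A' → α A' | ε.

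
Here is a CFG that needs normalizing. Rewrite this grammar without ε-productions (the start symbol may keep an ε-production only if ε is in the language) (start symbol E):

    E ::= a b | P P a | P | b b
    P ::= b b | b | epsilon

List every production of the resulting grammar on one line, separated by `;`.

E ::= a b | P P a | P a | a | P | b b | epsilon; P ::= b b | b

Nullable set = {E, P}.
ε ∈ L(G) since E is nullable, so keep E → ε.
Expand every rule over subsets of its nullable positions: E → P P a gives P P a | P a | a.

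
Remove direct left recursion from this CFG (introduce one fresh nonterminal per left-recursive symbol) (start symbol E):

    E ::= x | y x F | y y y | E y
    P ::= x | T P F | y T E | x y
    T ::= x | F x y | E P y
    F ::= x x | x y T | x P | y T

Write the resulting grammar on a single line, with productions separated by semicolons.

Left recursion appears on E.
For E: α = {y}, β = {x, y x F, y y y}. Rewrite as E → β E' and E' → α E' | ε.

E ::= x E' | y x F E' | y y y E'; P ::= x | T P F | y T E | x y; T ::= x | F x y | E P y; F ::= x x | x y T | x P | y T; E' ::= y E' | ε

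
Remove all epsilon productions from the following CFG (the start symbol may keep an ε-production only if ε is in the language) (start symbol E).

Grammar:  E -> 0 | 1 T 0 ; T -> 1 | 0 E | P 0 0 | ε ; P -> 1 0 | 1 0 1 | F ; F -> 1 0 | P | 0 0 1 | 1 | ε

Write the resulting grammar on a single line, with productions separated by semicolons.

E -> 0 | 1 T 0 | 1 0; T -> 1 | 0 E | P 0 0 | 0 0; P -> 1 0 | 1 0 1 | F; F -> 1 0 | P | 0 0 1 | 1

Nullable set = {F, P, T}.
ε ∉ L(G), so no ε-production is kept.
Add the nullable-subset variants: E → 1 T 0 gives 1 T 0 | 1 0. T → P 0 0 gives P 0 0 | 0 0.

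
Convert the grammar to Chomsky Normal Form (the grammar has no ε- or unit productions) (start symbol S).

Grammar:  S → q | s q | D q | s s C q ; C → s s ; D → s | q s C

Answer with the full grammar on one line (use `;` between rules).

Introduce a nonterminal for each terminal appearing in a rule of length ≥ 2: X1 → s, X2 → q.
Binarize each right-hand side of length ≥ 3 by chaining fresh nonterminals (Y1, Y2, …): affected rules were S → X1 X1 C X2; D → X2 X1 C.

S → q | X1 X2 | D X2 | X1 Y1; C → X1 X1; D → s | X2 Y3; X1 → s; X2 → q; Y1 → X1 Y2; Y2 → C X2; Y3 → X1 C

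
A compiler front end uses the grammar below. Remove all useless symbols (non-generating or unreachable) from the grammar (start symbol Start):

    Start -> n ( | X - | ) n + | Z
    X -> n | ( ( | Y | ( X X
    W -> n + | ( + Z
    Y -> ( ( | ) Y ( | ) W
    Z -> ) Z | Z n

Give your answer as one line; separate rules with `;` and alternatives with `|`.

Generating nonterminals: {Start, W, X, Y}.
Reachable from Start after that: {Start, W, X, Y}.
Removed useless symbols: {Z} and every production mentioning them.

Start -> n ( | X - | ) n +; X -> n | ( ( | Y | ( X X; W -> n +; Y -> ( ( | ) Y ( | ) W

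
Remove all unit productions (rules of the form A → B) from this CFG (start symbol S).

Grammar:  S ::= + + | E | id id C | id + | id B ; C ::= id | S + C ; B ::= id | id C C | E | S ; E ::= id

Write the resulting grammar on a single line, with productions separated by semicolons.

S ::= id | + + | id id C | id + | id B; C ::= id | S + C; B ::= id | id C C | + + | id id C | id + | id B; E ::= id

Unit pairs: B ⇒* {E, S}; S ⇒* {E}.
Replace each nonterminal's rules with the union of the non-unit rules of every nonterminal it unit-derives.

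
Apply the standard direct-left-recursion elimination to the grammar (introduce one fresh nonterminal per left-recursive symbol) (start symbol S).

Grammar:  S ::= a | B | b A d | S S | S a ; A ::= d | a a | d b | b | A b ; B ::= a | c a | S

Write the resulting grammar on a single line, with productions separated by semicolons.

Directly left-recursive nonterminals: S, A.
For S: α = {S, a}, β = {a, B, b A d}. Rewrite as S → β S' and S' → α S' | ε.
For A: α = {b}, β = {d, a a, d b, b}. Rewrite as A → β A' and A' → α A' | ε.

S ::= a S' | B S' | b A d S'; A ::= d A' | a a A' | d b A' | b A'; B ::= a | c a | S; S' ::= S S' | a S' | ε; A' ::= b A' | ε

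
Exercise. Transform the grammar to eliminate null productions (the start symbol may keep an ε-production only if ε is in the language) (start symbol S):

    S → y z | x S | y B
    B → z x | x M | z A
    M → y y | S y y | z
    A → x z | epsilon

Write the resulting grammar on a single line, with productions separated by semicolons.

Nullable set = {A}.
ε ∉ L(G), so no ε-production is kept.
Expand every rule over subsets of its nullable positions: B → z A gives z A | z.

S → y z | x S | y B; B → z x | x M | z A | z; M → y y | S y y | z; A → x z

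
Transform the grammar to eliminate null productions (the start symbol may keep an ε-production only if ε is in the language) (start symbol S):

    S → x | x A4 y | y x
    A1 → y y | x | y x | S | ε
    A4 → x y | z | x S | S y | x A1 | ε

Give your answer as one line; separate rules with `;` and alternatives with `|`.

Nullable nonterminals: {A1, A4}.
ε ∉ L(G), so no ε-production is kept.
Add the nullable-subset variants: S → x A4 y gives x A4 y | x y. A4 → x A1 gives x A1 | x.

S → x | x A4 y | x y | y x; A1 → y y | x | y x | S; A4 → x y | z | x S | S y | x A1 | x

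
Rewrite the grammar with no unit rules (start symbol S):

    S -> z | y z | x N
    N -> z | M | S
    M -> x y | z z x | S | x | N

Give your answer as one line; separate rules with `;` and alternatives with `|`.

Unit pairs: M ⇒* {N, S}; N ⇒* {M, S}.
Replace each nonterminal's rules with the union of the non-unit rules of every nonterminal it unit-derives.

S -> z | y z | x N; N -> z | y z | x N | x y | z z x | x; M -> z | y z | x N | x y | z z x | x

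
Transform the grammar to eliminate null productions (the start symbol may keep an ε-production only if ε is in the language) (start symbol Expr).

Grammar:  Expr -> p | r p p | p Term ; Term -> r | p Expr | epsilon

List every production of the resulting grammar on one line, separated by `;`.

Expr -> p | r p p | p Term; Term -> r | p Expr

The nullable symbols are {Term}.
ε ∉ L(G), so no ε-production is kept.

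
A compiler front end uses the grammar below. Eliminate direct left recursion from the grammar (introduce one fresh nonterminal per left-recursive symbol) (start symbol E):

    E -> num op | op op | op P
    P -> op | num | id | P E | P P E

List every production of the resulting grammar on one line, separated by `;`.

E -> num op | op op | op P; P -> op P' | num P' | id P'; P' -> E P' | P E P' | ε

Left recursion appears on P.
For P: α = {E, P E}, β = {op, num, id}. Rewrite as P → β P' and P' → α P' | ε.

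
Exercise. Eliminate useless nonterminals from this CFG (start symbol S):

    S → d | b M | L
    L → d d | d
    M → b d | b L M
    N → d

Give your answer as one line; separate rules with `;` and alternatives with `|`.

S → d | b M | L; L → d d | d; M → b d | b L M

Generating nonterminals: {L, M, N, S}.
Reachable from S after that: {L, M, S}.
Removed useless symbols: {N} and every production mentioning them.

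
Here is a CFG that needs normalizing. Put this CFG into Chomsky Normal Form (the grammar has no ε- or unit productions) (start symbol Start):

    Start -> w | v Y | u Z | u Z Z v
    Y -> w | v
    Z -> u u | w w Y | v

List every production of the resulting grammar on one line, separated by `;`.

Introduce a nonterminal for each terminal appearing in a rule of length ≥ 2: X1 → v, X2 → u, X3 → w.
Binarize each right-hand side of length ≥ 3 by chaining fresh nonterminals (Y1, Y2, …): affected rules were Start → X2 Z Z X1; Z → X3 X3 Y.

Start -> w | X1 Y | X2 Z | X2 Y1; Y -> w | v; Z -> X2 X2 | X3 Y3 | v; X1 -> v; X2 -> u; X3 -> w; Y1 -> Z Y2; Y2 -> Z X1; Y3 -> X3 Y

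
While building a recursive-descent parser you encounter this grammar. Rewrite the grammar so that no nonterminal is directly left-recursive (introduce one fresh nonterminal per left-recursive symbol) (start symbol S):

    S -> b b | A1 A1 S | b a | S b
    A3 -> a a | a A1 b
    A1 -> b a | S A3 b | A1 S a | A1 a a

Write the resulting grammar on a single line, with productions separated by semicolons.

S -> b b S' | A1 A1 S S' | b a S'; A3 -> a a | a A1 b; A1 -> b a A1' | S A3 b A1'; S' -> b S' | ε; A1' -> S a A1' | a a A1' | ε

Left recursion appears on S, A1.
For S: α = {b}, β = {b b, A1 A1 S, b a}. Rewrite as S → β S' and S' → α S' | ε.
For A1: α = {S a, a a}, β = {b a, S A3 b}. Rewrite as A1 → β A1' and A1' → α A1' | ε.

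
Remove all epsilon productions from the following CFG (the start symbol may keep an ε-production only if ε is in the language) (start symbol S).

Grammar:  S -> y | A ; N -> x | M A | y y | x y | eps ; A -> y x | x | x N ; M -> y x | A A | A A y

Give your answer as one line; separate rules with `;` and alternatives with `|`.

Nullable nonterminals: {N}.
ε ∉ L(G), so no ε-production is kept.

S -> y | A; N -> x | M A | y y | x y; A -> y x | x | x N; M -> y x | A A | A A y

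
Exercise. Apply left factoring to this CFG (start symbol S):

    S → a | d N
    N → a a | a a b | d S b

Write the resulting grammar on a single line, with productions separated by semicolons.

S → a | d N; N → d S b | a a N'; N' → ε | b

N has alternatives sharing prefix 'a a': factor to N → a a N' with N' → ε | b.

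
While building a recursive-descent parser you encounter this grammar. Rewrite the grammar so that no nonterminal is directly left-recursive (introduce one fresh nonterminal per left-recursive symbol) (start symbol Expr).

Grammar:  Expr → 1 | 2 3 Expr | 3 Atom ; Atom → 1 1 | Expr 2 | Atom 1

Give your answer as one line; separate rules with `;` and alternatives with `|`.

Left recursion appears on Atom.
For Atom: α = {1}, β = {1 1, Expr 2}. Rewrite as Atom → β Atom1 and Atom1 → α Atom1 | ε.

Expr → 1 | 2 3 Expr | 3 Atom; Atom → 1 1 Atom1 | Expr 2 Atom1; Atom1 → 1 Atom1 | ε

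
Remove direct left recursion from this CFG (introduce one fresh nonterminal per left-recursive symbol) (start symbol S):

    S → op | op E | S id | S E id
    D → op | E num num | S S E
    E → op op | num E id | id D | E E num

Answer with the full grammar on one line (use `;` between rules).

S → op S' | op E S'; D → op | E num num | S S E; E → op op E' | num E id E' | id D E'; S' → id S' | E id S' | ε; E' → E num E' | ε

Directly left-recursive nonterminals: S, E.
For S: α = {id, E id}, β = {op, op E}. Rewrite as S → β S' and S' → α S' | ε.
For E: α = {E num}, β = {op op, num E id, id D}. Rewrite as E → β E' and E' → α E' | ε.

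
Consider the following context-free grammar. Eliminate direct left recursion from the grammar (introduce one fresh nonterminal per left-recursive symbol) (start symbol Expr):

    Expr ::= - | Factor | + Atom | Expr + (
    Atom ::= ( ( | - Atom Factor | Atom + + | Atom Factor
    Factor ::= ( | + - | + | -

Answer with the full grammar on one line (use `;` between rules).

Expr ::= - Expr1 | Factor Expr1 | + Atom Expr1; Atom ::= ( ( Atom1 | - Atom Factor Atom1; Factor ::= ( | + - | + | -; Expr1 ::= + ( Expr1 | ε; Atom1 ::= + + Atom1 | Factor Atom1 | ε

Left recursion appears on Expr, Atom.
For Expr: α = {+ (}, β = {-, Factor, + Atom}. Rewrite as Expr → β Expr1 and Expr1 → α Expr1 | ε.
For Atom: α = {+ +, Factor}, β = {( (, - Atom Factor}. Rewrite as Atom → β Atom1 and Atom1 → α Atom1 | ε.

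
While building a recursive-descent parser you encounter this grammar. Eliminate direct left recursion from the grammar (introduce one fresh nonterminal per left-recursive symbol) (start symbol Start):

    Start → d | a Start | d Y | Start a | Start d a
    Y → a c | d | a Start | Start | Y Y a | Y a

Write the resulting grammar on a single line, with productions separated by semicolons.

Start → d Start1 | a Start Start1 | d Y Start1; Y → a c Y1 | d Y1 | a Start Y1 | Start Y1; Start1 → a Start1 | d a Start1 | epsilon; Y1 → Y a Y1 | a Y1 | epsilon

Start, Y are directly left-recursive.
For Start: α = {a, d a}, β = {d, a Start, d Y}. Rewrite as Start → β Start1 and Start1 → α Start1 | ε.
For Y: α = {Y a, a}, β = {a c, d, a Start, Start}. Rewrite as Y → β Y1 and Y1 → α Y1 | ε.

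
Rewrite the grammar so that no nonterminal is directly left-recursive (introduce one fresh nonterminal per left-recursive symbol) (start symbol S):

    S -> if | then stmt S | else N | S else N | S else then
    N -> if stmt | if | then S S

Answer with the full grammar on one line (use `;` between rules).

S is directly left-recursive.
For S: α = {else N, else then}, β = {if, then stmt S, else N}. Rewrite as S → β S' and S' → α S' | ε.

S -> if S' | then stmt S S' | else N S'; N -> if stmt | if | then S S; S' -> else N S' | else then S' | ε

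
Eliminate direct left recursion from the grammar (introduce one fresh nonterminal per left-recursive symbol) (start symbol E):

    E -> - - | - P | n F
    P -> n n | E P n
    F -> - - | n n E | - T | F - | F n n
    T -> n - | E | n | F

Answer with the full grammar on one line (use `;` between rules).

E -> - - | - P | n F; P -> n n | E P n; F -> - - F' | n n E F' | - T F'; T -> n - | E | n | F; F' -> - F' | n n F' | eps

Directly left-recursive nonterminal: F.
For F: α = {-, n n}, β = {- -, n n E, - T}. Rewrite as F → β F' and F' → α F' | ε.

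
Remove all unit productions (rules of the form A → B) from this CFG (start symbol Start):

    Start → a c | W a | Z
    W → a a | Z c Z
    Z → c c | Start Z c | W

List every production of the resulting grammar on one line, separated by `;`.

Start → c c | Start Z c | a c | W a | a a | Z c Z; W → a a | Z c Z; Z → c c | Start Z c | a a | Z c Z

Unit pairs: Start ⇒* {W, Z}; Z ⇒* {W}.
For every A with A ⇒* B via unit rules, add B's non-unit alternatives to A; then delete every rule of the form X → Y.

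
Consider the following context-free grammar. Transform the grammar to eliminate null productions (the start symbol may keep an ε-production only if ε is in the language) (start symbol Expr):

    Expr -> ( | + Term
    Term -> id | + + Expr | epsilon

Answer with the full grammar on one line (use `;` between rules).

Expr -> ( | + Term | +; Term -> id | + + Expr

Nullable nonterminals: {Term}.
ε ∉ L(G), so no ε-production is kept.
Add the nullable-subset variants: Expr → + Term gives + Term | +.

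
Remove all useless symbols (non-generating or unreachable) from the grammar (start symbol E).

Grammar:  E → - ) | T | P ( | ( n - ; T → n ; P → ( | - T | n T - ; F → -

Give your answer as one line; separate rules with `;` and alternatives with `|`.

Generating nonterminals: {E, F, P, T}.
Reachable from E after that: {E, P, T}.
Removed useless symbols: {F} and every production mentioning them.

E → - ) | T | P ( | ( n -; T → n; P → ( | - T | n T -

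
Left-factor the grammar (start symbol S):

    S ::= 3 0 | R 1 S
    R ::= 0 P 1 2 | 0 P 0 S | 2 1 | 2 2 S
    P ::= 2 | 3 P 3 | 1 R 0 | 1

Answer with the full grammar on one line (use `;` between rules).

R has alternatives sharing prefix '0 P': factor to R → 0 P R' with R' → 1 2 | 0 S.
R has alternatives sharing prefix '2': factor to R → 2 R'' with R'' → 1 | 2 S.
P has alternatives sharing prefix '1': factor to P → 1 P' with P' → R 0 | ε.

S ::= 3 0 | R 1 S; R ::= 0 P R' | 2 R''; P ::= 2 | 3 P 3 | 1 P'; R' ::= 1 2 | 0 S; R'' ::= 1 | 2 S; P' ::= R 0 | ε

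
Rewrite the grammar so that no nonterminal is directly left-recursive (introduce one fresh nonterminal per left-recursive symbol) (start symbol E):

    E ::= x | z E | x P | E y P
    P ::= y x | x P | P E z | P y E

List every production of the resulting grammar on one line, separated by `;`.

E, P are directly left-recursive.
For E: α = {y P}, β = {x, z E, x P}. Rewrite as E → β E' and E' → α E' | ε.
For P: α = {E z, y E}, β = {y x, x P}. Rewrite as P → β P' and P' → α P' | ε.

E ::= x E' | z E E' | x P E'; P ::= y x P' | x P P'; E' ::= y P E' | epsilon; P' ::= E z P' | y E P' | epsilon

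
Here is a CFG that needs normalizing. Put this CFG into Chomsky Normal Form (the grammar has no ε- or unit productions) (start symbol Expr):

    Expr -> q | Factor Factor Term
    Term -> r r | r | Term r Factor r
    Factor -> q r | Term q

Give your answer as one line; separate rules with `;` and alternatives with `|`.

Expr -> q | Factor Y1; Term -> X1 X1 | r | Term Y2; Factor -> X2 X1 | Term X2; X1 -> r; X2 -> q; Y1 -> Factor Term; Y2 -> X1 Y3; Y3 -> Factor X1

Introduce a nonterminal for each terminal appearing in a rule of length ≥ 2: X1 → r, X2 → q.
Binarize each right-hand side of length ≥ 3 by chaining fresh nonterminals (Y1, Y2, …): affected rules were Expr → Factor Factor Term; Term → Term X1 Factor X1.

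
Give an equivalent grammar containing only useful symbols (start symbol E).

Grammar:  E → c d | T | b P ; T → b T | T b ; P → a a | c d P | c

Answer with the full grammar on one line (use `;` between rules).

E → c d | b P; P → a a | c d P | c

Generating nonterminals: {E, P}.
Reachable from E after that: {E, P}.
Removed useless symbols: {T} and every production mentioning them.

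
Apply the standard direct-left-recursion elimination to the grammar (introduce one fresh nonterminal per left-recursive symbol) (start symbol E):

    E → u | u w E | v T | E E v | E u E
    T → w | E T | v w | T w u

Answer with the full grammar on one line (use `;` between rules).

E, T are directly left-recursive.
For E: α = {E v, u E}, β = {u, u w E, v T}. Rewrite as E → β E' and E' → α E' | ε.
For T: α = {w u}, β = {w, E T, v w}. Rewrite as T → β T' and T' → α T' | ε.

E → u E' | u w E E' | v T E'; T → w T' | E T T' | v w T'; E' → E v E' | u E E' | eps; T' → w u T' | eps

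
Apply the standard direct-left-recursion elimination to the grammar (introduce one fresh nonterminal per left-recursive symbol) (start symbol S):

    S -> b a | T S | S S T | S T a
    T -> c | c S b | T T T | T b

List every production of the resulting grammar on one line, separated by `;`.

S, T are directly left-recursive.
For S: α = {S T, T a}, β = {b a, T S}. Rewrite as S → β S' and S' → α S' | ε.
For T: α = {T T, b}, β = {c, c S b}. Rewrite as T → β T' and T' → α T' | ε.

S -> b a S' | T S S'; T -> c T' | c S b T'; S' -> S T S' | T a S' | ε; T' -> T T T' | b T' | ε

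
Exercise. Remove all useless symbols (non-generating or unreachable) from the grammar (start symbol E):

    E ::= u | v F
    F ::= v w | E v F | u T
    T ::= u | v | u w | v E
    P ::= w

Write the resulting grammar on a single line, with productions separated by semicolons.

Generating nonterminals: {E, F, P, T}.
Reachable from E after that: {E, F, T}.
Removed useless symbols: {P} and every production mentioning them.

E ::= u | v F; F ::= v w | E v F | u T; T ::= u | v | u w | v E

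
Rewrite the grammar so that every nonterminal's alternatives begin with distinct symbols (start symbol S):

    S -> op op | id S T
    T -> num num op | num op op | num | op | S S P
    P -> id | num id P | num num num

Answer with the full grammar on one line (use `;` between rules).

S -> op op | id S T; T -> op | S S P | num T'; P -> id | num P'; T' -> num op | op op | ε; P' -> id P | num num

T has alternatives sharing prefix 'num': factor to T → num T' with T' → num op | op op | ε.
P has alternatives sharing prefix 'num': factor to P → num P' with P' → id P | num num.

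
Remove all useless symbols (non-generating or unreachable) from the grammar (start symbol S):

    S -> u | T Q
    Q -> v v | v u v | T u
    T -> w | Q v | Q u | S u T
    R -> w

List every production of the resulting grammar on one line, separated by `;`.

Generating nonterminals: {Q, R, S, T}.
Reachable from S after that: {Q, S, T}.
Removed useless symbols: {R} and every production mentioning them.

S -> u | T Q; Q -> v v | v u v | T u; T -> w | Q v | Q u | S u T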